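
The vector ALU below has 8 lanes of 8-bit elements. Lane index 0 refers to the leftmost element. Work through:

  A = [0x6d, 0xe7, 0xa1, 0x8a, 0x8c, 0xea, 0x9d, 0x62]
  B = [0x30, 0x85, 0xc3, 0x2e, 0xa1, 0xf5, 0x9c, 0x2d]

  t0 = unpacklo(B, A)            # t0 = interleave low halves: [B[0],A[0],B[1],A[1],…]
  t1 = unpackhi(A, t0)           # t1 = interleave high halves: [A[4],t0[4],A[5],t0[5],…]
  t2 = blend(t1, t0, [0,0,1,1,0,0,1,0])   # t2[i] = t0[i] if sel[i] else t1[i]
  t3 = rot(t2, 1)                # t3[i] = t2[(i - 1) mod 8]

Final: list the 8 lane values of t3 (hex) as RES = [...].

RES = [0x8a, 0x8c, 0xc3, 0x85, 0xe7, 0x9d, 0x2e, 0x2e]

→ t0 |30|6d|85|e7|c3|a1|2e|8a|
→ t1 |8c|c3|ea|a1|9d|2e|62|8a|
→ t2 |8c|c3|85|e7|9d|2e|2e|8a|
→ t3 |8a|8c|c3|85|e7|9d|2e|2e|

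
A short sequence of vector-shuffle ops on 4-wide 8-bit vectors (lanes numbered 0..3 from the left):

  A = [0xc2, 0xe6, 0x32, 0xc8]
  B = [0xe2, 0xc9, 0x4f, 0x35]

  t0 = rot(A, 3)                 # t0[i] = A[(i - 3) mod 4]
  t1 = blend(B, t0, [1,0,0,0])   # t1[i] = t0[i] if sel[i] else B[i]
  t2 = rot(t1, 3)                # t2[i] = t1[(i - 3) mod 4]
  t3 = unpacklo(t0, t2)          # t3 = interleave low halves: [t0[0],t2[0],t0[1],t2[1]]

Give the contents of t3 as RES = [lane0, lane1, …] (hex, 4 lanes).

RES = [0xe6, 0xc9, 0x32, 0x4f]

→ t0 |e6|32|c8|c2|
→ t1 |e6|c9|4f|35|
→ t2 |c9|4f|35|e6|
→ t3 |e6|c9|32|4f|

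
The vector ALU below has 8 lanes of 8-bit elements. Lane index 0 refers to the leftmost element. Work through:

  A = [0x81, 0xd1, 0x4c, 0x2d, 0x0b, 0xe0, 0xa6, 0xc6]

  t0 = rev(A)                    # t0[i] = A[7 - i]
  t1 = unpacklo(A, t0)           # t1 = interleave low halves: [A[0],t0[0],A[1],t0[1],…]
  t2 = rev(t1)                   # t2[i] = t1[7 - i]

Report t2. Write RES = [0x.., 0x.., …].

→ t0 |c6|a6|e0|0b|2d|4c|d1|81|
→ t1 |81|c6|d1|a6|4c|e0|2d|0b|
→ t2 |0b|2d|e0|4c|a6|d1|c6|81|

RES = [ 0x0b  0x2d  0xe0  0x4c  0xa6  0xd1  0xc6  0x81 ]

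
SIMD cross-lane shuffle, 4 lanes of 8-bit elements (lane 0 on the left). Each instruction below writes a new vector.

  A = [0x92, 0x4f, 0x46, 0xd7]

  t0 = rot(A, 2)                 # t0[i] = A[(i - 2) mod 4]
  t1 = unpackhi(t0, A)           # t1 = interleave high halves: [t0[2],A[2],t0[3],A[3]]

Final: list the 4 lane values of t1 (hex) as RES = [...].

→ t0 |46|d7|92|4f|
→ t1 |92|46|4f|d7|

RES = [0x92, 0x46, 0x4f, 0xd7]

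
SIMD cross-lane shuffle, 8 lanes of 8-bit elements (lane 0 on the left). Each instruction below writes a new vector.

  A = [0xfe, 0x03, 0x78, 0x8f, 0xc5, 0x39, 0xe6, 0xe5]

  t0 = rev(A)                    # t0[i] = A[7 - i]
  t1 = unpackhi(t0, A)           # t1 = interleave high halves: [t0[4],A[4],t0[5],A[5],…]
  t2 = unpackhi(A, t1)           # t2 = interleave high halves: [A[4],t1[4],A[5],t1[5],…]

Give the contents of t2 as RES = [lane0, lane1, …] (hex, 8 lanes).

  t0: e5 e6 39 c5 8f 78 03 fe
  t1: 8f c5 78 39 03 e6 fe e5
  t2: c5 03 39 e6 e6 fe e5 e5

RES = [0xc5, 0x03, 0x39, 0xe6, 0xe6, 0xfe, 0xe5, 0xe5]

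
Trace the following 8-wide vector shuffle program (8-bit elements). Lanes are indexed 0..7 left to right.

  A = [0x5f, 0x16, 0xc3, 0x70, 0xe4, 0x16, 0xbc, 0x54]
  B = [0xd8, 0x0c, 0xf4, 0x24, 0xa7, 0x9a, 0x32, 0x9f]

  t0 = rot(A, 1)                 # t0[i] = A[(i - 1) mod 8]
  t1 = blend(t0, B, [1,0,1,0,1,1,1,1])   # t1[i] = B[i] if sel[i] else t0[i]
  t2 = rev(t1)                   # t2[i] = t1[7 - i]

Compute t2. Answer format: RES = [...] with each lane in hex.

RES = [ 0x9f  0x32  0x9a  0xa7  0xc3  0xf4  0x5f  0xd8 ]

  t0: 54 5f 16 c3 70 e4 16 bc
  t1: d8 5f f4 c3 a7 9a 32 9f
  t2: 9f 32 9a a7 c3 f4 5f d8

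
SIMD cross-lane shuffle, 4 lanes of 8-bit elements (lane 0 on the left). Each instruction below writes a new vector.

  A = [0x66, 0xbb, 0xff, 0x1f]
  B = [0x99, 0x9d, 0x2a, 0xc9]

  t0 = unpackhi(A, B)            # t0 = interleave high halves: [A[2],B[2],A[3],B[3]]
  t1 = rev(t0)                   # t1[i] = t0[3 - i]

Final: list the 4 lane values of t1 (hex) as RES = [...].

→ t0 |ff|2a|1f|c9|
→ t1 |c9|1f|2a|ff|

RES = [ 0xc9  0x1f  0x2a  0xff ]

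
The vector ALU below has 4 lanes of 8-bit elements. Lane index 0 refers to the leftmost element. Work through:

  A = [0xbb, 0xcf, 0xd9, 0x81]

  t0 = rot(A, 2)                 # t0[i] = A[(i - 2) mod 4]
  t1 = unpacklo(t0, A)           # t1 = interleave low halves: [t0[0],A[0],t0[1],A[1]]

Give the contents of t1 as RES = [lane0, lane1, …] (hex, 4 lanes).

t0 = [0xd9, 0x81, 0xbb, 0xcf]
t1 = [0xd9, 0xbb, 0x81, 0xcf]

RES = [0xd9, 0xbb, 0x81, 0xcf]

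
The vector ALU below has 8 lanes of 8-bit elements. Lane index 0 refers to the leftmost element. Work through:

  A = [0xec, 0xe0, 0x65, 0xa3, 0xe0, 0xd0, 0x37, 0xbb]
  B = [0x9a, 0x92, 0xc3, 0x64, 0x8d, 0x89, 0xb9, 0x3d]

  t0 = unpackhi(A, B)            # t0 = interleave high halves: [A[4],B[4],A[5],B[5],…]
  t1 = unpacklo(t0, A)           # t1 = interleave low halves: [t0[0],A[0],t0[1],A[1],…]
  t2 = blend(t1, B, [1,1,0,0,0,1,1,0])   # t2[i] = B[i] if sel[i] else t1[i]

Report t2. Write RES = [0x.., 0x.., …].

RES = [ 0x9a  0x92  0x8d  0xe0  0xd0  0x89  0xb9  0xa3 ]

→ t0 |e0|8d|d0|89|37|b9|bb|3d|
→ t1 |e0|ec|8d|e0|d0|65|89|a3|
→ t2 |9a|92|8d|e0|d0|89|b9|a3|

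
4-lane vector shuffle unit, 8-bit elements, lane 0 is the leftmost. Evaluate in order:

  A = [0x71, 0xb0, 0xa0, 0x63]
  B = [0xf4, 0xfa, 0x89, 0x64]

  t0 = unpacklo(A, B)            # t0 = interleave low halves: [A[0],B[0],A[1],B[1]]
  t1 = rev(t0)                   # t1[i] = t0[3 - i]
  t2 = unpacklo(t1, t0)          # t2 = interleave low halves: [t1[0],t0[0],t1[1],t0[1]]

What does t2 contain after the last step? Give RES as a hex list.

RES = [0xfa, 0x71, 0xb0, 0xf4]

  t0: 71 f4 b0 fa
  t1: fa b0 f4 71
  t2: fa 71 b0 f4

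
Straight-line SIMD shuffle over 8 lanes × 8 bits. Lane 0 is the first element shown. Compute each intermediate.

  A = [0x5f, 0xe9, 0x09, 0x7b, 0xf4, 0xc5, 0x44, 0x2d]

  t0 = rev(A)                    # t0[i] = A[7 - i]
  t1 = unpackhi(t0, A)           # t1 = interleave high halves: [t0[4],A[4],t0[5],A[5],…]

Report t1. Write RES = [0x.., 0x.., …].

RES = [0x7b, 0xf4, 0x09, 0xc5, 0xe9, 0x44, 0x5f, 0x2d]

→ t0 |2d|44|c5|f4|7b|09|e9|5f|
→ t1 |7b|f4|09|c5|e9|44|5f|2d|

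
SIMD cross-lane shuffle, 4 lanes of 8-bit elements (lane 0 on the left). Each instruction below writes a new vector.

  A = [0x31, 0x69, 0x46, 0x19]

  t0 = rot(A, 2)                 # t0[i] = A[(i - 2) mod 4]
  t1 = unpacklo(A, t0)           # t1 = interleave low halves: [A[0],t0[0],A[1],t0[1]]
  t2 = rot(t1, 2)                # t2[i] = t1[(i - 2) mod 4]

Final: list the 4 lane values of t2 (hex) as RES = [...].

RES = [ 0x69  0x19  0x31  0x46 ]

→ t0 |46|19|31|69|
→ t1 |31|46|69|19|
→ t2 |69|19|31|46|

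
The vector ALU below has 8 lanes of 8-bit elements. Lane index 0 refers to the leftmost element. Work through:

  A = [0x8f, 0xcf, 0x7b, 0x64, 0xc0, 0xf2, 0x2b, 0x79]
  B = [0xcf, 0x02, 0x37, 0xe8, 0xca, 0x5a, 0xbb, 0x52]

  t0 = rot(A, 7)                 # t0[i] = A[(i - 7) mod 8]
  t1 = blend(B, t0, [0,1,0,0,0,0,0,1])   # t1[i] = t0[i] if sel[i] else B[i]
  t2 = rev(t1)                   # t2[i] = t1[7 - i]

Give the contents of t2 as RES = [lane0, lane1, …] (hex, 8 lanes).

RES = [0x8f, 0xbb, 0x5a, 0xca, 0xe8, 0x37, 0x7b, 0xcf]

→ t0 |cf|7b|64|c0|f2|2b|79|8f|
→ t1 |cf|7b|37|e8|ca|5a|bb|8f|
→ t2 |8f|bb|5a|ca|e8|37|7b|cf|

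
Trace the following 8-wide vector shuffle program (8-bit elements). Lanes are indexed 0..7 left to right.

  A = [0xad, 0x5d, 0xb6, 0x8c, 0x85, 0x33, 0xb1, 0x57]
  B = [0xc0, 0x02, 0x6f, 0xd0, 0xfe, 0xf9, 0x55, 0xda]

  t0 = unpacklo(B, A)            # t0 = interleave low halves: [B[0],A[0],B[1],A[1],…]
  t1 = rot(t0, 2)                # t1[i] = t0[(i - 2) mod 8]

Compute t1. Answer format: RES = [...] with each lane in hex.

t0 = [0xc0, 0xad, 0x02, 0x5d, 0x6f, 0xb6, 0xd0, 0x8c]
t1 = [0xd0, 0x8c, 0xc0, 0xad, 0x02, 0x5d, 0x6f, 0xb6]

RES = [ 0xd0  0x8c  0xc0  0xad  0x02  0x5d  0x6f  0xb6 ]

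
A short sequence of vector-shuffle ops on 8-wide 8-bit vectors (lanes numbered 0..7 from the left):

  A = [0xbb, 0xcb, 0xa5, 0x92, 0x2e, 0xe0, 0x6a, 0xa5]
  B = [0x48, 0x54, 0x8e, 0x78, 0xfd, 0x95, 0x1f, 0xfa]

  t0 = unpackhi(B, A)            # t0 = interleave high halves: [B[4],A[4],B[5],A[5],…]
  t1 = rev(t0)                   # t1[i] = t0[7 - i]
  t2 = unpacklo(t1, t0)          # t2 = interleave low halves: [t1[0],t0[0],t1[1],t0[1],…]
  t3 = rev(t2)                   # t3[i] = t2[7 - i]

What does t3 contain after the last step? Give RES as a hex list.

RES = [ 0xe0  0x1f  0x95  0x6a  0x2e  0xfa  0xfd  0xa5 ]

t0 = [0xfd, 0x2e, 0x95, 0xe0, 0x1f, 0x6a, 0xfa, 0xa5]
t1 = [0xa5, 0xfa, 0x6a, 0x1f, 0xe0, 0x95, 0x2e, 0xfd]
t2 = [0xa5, 0xfd, 0xfa, 0x2e, 0x6a, 0x95, 0x1f, 0xe0]
t3 = [0xe0, 0x1f, 0x95, 0x6a, 0x2e, 0xfa, 0xfd, 0xa5]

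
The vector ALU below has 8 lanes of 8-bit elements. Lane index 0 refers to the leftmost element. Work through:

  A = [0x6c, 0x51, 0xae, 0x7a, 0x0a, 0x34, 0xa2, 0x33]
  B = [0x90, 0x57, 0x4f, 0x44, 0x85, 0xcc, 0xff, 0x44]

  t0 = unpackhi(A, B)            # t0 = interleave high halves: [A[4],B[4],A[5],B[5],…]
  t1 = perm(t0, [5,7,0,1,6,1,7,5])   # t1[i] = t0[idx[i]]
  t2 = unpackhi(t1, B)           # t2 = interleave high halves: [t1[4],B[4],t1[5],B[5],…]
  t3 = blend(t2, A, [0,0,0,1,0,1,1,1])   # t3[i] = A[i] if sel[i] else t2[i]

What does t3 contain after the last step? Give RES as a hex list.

→ t0 |0a|85|34|cc|a2|ff|33|44|
→ t1 |ff|44|0a|85|33|85|44|ff|
→ t2 |33|85|85|cc|44|ff|ff|44|
→ t3 |33|85|85|7a|44|34|a2|33|

RES = [0x33, 0x85, 0x85, 0x7a, 0x44, 0x34, 0xa2, 0x33]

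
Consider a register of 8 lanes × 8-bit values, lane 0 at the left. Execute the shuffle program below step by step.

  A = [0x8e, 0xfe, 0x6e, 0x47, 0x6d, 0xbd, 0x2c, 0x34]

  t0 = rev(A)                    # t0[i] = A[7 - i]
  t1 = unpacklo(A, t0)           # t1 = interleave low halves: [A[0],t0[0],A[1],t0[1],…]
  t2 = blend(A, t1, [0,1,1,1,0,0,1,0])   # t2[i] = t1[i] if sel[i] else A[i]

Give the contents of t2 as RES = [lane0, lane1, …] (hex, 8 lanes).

→ t0 |34|2c|bd|6d|47|6e|fe|8e|
→ t1 |8e|34|fe|2c|6e|bd|47|6d|
→ t2 |8e|34|fe|2c|6d|bd|47|34|

RES = [0x8e, 0x34, 0xfe, 0x2c, 0x6d, 0xbd, 0x47, 0x34]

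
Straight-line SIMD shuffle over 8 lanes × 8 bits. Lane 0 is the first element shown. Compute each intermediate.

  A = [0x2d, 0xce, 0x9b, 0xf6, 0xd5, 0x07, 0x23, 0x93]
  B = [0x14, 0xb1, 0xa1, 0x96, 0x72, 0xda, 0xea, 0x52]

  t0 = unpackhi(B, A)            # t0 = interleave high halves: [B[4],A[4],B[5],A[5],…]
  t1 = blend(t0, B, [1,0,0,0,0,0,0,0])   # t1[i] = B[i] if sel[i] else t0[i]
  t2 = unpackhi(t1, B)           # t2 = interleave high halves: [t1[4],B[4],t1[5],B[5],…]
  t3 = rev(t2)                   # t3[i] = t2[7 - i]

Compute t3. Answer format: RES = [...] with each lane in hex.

t0 = [0x72, 0xd5, 0xda, 0x07, 0xea, 0x23, 0x52, 0x93]
t1 = [0x14, 0xd5, 0xda, 0x07, 0xea, 0x23, 0x52, 0x93]
t2 = [0xea, 0x72, 0x23, 0xda, 0x52, 0xea, 0x93, 0x52]
t3 = [0x52, 0x93, 0xea, 0x52, 0xda, 0x23, 0x72, 0xea]

RES = [ 0x52  0x93  0xea  0x52  0xda  0x23  0x72  0xea ]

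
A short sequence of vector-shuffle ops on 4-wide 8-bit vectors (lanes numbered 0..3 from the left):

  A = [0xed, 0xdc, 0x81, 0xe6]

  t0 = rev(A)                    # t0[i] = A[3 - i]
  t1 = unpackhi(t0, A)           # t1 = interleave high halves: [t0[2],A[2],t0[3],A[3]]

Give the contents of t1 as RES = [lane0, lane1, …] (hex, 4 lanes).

t0 = [0xe6, 0x81, 0xdc, 0xed]
t1 = [0xdc, 0x81, 0xed, 0xe6]

RES = [ 0xdc  0x81  0xed  0xe6 ]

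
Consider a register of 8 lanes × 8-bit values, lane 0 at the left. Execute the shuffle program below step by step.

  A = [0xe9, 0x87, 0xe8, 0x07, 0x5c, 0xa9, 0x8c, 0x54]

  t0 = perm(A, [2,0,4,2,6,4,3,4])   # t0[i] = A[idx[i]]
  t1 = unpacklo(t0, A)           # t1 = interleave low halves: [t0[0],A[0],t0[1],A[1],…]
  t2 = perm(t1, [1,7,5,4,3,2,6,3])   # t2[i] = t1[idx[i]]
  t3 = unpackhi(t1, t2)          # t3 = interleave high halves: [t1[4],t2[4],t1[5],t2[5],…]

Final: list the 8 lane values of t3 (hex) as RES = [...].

t0 = [0xe8, 0xe9, 0x5c, 0xe8, 0x8c, 0x5c, 0x07, 0x5c]
t1 = [0xe8, 0xe9, 0xe9, 0x87, 0x5c, 0xe8, 0xe8, 0x07]
t2 = [0xe9, 0x07, 0xe8, 0x5c, 0x87, 0xe9, 0xe8, 0x87]
t3 = [0x5c, 0x87, 0xe8, 0xe9, 0xe8, 0xe8, 0x07, 0x87]

RES = [ 0x5c  0x87  0xe8  0xe9  0xe8  0xe8  0x07  0x87 ]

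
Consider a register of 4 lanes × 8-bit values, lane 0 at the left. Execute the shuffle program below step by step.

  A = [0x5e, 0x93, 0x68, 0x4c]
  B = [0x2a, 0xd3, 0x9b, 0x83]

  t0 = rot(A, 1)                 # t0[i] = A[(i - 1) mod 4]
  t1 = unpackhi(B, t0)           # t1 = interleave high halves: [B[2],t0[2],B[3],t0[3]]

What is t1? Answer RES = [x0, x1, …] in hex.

  t0: 4c 5e 93 68
  t1: 9b 93 83 68

RES = [ 0x9b  0x93  0x83  0x68 ]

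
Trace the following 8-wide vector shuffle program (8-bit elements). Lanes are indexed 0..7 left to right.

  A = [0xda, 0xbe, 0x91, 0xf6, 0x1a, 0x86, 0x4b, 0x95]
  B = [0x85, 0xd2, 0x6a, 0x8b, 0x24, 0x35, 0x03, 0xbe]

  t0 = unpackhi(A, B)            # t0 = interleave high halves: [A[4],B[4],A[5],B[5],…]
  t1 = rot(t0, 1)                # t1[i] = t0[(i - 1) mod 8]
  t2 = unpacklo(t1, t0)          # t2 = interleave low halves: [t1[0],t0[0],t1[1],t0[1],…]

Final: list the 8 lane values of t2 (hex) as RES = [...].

RES = [ 0xbe  0x1a  0x1a  0x24  0x24  0x86  0x86  0x35 ]

→ t0 |1a|24|86|35|4b|03|95|be|
→ t1 |be|1a|24|86|35|4b|03|95|
→ t2 |be|1a|1a|24|24|86|86|35|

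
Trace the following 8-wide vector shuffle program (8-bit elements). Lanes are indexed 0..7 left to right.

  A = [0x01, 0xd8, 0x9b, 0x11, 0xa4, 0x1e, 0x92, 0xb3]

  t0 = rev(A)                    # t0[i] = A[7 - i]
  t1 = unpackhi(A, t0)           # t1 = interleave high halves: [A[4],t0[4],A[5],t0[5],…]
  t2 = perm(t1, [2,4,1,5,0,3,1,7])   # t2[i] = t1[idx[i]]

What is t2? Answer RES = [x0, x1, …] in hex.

RES = [ 0x1e  0x92  0x11  0xd8  0xa4  0x9b  0x11  0x01 ]

→ t0 |b3|92|1e|a4|11|9b|d8|01|
→ t1 |a4|11|1e|9b|92|d8|b3|01|
→ t2 |1e|92|11|d8|a4|9b|11|01|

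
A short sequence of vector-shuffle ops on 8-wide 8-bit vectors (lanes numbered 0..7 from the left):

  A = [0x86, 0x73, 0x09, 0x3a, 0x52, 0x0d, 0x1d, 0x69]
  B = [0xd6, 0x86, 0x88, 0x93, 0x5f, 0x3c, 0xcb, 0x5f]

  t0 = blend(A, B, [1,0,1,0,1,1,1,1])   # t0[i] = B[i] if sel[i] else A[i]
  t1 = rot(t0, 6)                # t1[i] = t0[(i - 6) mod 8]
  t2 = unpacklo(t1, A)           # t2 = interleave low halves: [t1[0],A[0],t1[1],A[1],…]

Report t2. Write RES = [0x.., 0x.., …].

RES = [ 0x88  0x86  0x3a  0x73  0x5f  0x09  0x3c  0x3a ]

  t0: d6 73 88 3a 5f 3c cb 5f
  t1: 88 3a 5f 3c cb 5f d6 73
  t2: 88 86 3a 73 5f 09 3c 3a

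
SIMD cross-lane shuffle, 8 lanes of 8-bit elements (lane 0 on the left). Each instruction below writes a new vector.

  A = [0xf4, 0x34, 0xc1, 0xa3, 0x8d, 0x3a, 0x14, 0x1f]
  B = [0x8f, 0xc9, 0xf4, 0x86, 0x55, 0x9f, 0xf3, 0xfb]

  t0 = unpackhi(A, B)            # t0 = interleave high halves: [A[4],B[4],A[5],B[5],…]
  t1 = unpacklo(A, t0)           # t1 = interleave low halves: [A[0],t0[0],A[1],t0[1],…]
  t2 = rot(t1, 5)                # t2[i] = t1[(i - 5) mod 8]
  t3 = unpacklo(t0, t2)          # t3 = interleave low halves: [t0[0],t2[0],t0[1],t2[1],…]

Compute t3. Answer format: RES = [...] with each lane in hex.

RES = [0x8d, 0x55, 0x55, 0xc1, 0x3a, 0x3a, 0x9f, 0xa3]

t0 = [0x8d, 0x55, 0x3a, 0x9f, 0x14, 0xf3, 0x1f, 0xfb]
t1 = [0xf4, 0x8d, 0x34, 0x55, 0xc1, 0x3a, 0xa3, 0x9f]
t2 = [0x55, 0xc1, 0x3a, 0xa3, 0x9f, 0xf4, 0x8d, 0x34]
t3 = [0x8d, 0x55, 0x55, 0xc1, 0x3a, 0x3a, 0x9f, 0xa3]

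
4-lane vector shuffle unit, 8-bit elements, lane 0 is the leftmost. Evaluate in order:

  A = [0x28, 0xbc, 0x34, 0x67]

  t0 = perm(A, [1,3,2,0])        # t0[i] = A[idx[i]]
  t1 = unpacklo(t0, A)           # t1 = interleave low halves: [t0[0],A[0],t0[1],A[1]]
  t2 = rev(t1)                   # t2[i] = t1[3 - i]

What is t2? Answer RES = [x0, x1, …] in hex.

RES = [0xbc, 0x67, 0x28, 0xbc]

  t0: bc 67 34 28
  t1: bc 28 67 bc
  t2: bc 67 28 bc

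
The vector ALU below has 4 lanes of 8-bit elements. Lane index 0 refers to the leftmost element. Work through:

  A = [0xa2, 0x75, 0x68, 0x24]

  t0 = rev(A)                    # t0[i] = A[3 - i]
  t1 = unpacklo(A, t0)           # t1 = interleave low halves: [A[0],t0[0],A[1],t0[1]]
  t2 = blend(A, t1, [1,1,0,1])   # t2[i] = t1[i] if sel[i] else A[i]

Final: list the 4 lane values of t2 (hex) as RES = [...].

  t0: 24 68 75 a2
  t1: a2 24 75 68
  t2: a2 24 68 68

RES = [0xa2, 0x24, 0x68, 0x68]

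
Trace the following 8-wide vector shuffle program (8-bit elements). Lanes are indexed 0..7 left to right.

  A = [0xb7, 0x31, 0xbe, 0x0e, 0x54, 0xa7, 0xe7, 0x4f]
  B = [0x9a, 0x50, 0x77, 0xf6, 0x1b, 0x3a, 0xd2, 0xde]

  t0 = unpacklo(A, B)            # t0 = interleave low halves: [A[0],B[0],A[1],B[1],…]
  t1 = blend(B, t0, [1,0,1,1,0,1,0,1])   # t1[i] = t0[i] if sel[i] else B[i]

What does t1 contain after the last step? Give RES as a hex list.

RES = [ 0xb7  0x50  0x31  0x50  0x1b  0x77  0xd2  0xf6 ]

t0 = [0xb7, 0x9a, 0x31, 0x50, 0xbe, 0x77, 0x0e, 0xf6]
t1 = [0xb7, 0x50, 0x31, 0x50, 0x1b, 0x77, 0xd2, 0xf6]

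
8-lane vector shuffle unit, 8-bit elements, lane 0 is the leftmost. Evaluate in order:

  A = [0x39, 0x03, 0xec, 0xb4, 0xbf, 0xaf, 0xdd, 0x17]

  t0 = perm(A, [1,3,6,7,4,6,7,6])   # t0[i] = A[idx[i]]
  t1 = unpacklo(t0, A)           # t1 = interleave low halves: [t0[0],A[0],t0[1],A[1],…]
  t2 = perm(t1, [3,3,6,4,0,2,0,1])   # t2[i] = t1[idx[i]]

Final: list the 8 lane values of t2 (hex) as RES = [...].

→ t0 |03|b4|dd|17|bf|dd|17|dd|
→ t1 |03|39|b4|03|dd|ec|17|b4|
→ t2 |03|03|17|dd|03|b4|03|39|

RES = [0x03, 0x03, 0x17, 0xdd, 0x03, 0xb4, 0x03, 0x39]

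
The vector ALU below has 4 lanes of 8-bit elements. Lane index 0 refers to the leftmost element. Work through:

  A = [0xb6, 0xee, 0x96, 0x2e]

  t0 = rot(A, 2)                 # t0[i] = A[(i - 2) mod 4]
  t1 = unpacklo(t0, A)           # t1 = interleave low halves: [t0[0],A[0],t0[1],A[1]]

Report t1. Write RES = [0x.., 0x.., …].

RES = [ 0x96  0xb6  0x2e  0xee ]

→ t0 |96|2e|b6|ee|
→ t1 |96|b6|2e|ee|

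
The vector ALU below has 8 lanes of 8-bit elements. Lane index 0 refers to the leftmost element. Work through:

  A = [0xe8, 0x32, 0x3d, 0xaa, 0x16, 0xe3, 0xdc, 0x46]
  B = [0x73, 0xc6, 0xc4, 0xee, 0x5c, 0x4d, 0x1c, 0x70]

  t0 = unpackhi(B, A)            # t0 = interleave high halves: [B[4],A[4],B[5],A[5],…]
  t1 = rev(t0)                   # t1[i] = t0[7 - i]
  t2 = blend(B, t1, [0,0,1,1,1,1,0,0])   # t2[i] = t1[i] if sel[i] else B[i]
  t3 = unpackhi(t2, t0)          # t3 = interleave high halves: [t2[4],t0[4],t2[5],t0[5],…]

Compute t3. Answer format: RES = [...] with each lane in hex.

RES = [ 0xe3  0x1c  0x4d  0xdc  0x1c  0x70  0x70  0x46 ]

→ t0 |5c|16|4d|e3|1c|dc|70|46|
→ t1 |46|70|dc|1c|e3|4d|16|5c|
→ t2 |73|c6|dc|1c|e3|4d|1c|70|
→ t3 |e3|1c|4d|dc|1c|70|70|46|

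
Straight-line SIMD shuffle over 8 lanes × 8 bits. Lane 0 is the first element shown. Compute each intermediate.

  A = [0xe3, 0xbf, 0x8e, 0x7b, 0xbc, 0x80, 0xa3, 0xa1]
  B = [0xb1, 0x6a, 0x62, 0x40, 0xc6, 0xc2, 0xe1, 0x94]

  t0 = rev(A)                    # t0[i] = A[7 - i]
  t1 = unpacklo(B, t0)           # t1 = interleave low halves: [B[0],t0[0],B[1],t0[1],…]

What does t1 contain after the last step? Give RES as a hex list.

→ t0 |a1|a3|80|bc|7b|8e|bf|e3|
→ t1 |b1|a1|6a|a3|62|80|40|bc|

RES = [ 0xb1  0xa1  0x6a  0xa3  0x62  0x80  0x40  0xbc ]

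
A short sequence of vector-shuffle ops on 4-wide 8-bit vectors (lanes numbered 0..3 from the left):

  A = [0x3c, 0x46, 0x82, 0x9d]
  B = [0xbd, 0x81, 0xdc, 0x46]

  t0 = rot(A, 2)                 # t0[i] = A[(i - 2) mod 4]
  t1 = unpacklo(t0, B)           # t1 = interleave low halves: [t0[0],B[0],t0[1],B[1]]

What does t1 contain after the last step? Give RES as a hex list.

RES = [ 0x82  0xbd  0x9d  0x81 ]

→ t0 |82|9d|3c|46|
→ t1 |82|bd|9d|81|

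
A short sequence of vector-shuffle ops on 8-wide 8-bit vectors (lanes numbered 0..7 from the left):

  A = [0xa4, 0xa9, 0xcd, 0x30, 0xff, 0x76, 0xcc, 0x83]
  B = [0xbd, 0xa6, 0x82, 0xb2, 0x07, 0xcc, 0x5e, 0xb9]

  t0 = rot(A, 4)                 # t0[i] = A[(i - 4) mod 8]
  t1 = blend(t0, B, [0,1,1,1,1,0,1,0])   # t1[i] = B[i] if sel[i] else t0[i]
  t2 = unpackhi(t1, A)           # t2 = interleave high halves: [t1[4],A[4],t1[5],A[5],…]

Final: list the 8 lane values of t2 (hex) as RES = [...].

t0 = [0xff, 0x76, 0xcc, 0x83, 0xa4, 0xa9, 0xcd, 0x30]
t1 = [0xff, 0xa6, 0x82, 0xb2, 0x07, 0xa9, 0x5e, 0x30]
t2 = [0x07, 0xff, 0xa9, 0x76, 0x5e, 0xcc, 0x30, 0x83]

RES = [0x07, 0xff, 0xa9, 0x76, 0x5e, 0xcc, 0x30, 0x83]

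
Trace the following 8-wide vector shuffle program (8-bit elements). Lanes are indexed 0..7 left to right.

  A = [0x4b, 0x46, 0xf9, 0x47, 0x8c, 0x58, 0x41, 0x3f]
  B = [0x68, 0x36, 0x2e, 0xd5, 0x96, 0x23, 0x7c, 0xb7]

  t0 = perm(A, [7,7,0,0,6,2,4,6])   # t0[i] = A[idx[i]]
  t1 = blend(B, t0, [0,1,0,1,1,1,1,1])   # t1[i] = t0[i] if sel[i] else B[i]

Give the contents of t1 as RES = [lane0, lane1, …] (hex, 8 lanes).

→ t0 |3f|3f|4b|4b|41|f9|8c|41|
→ t1 |68|3f|2e|4b|41|f9|8c|41|

RES = [0x68, 0x3f, 0x2e, 0x4b, 0x41, 0xf9, 0x8c, 0x41]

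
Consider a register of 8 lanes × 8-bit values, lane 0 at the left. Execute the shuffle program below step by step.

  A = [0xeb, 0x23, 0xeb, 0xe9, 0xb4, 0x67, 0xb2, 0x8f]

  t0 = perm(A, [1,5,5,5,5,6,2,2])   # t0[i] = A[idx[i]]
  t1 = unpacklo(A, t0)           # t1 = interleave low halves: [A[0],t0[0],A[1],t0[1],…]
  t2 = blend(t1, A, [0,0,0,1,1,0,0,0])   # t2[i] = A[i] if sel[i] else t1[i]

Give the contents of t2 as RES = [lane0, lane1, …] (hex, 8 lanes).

RES = [0xeb, 0x23, 0x23, 0xe9, 0xb4, 0x67, 0xe9, 0x67]

→ t0 |23|67|67|67|67|b2|eb|eb|
→ t1 |eb|23|23|67|eb|67|e9|67|
→ t2 |eb|23|23|e9|b4|67|e9|67|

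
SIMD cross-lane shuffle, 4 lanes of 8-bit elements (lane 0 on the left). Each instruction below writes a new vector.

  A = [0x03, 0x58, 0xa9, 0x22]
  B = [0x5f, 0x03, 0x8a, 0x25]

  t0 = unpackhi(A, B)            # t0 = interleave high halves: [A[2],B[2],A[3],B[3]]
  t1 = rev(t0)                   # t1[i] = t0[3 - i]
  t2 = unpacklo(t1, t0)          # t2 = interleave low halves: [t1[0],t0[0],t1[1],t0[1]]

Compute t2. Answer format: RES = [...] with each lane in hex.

→ t0 |a9|8a|22|25|
→ t1 |25|22|8a|a9|
→ t2 |25|a9|22|8a|

RES = [0x25, 0xa9, 0x22, 0x8a]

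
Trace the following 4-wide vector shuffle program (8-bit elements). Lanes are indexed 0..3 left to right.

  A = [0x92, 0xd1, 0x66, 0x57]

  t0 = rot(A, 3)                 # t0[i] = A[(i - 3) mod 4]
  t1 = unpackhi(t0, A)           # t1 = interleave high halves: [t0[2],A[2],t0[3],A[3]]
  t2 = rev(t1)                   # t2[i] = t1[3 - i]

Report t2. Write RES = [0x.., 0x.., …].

t0 = [0xd1, 0x66, 0x57, 0x92]
t1 = [0x57, 0x66, 0x92, 0x57]
t2 = [0x57, 0x92, 0x66, 0x57]

RES = [0x57, 0x92, 0x66, 0x57]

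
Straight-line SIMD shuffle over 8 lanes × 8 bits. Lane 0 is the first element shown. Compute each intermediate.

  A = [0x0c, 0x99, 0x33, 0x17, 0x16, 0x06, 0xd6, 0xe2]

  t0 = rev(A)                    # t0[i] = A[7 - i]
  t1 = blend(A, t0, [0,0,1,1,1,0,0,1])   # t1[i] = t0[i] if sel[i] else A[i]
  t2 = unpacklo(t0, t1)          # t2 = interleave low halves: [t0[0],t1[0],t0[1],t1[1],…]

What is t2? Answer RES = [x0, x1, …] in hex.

RES = [ 0xe2  0x0c  0xd6  0x99  0x06  0x06  0x16  0x16 ]

→ t0 |e2|d6|06|16|17|33|99|0c|
→ t1 |0c|99|06|16|17|06|d6|0c|
→ t2 |e2|0c|d6|99|06|06|16|16|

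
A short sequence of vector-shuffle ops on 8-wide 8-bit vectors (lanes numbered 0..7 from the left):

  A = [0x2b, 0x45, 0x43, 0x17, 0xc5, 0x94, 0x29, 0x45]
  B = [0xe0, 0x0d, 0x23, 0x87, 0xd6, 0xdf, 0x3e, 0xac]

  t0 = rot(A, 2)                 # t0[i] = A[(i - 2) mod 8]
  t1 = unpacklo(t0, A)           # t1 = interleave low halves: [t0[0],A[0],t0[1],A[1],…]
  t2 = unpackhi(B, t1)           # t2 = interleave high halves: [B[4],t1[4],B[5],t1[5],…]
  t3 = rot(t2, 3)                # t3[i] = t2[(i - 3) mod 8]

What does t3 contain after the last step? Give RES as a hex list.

→ t0 |29|45|2b|45|43|17|c5|94|
→ t1 |29|2b|45|45|2b|43|45|17|
→ t2 |d6|2b|df|43|3e|45|ac|17|
→ t3 |45|ac|17|d6|2b|df|43|3e|

RES = [ 0x45  0xac  0x17  0xd6  0x2b  0xdf  0x43  0x3e ]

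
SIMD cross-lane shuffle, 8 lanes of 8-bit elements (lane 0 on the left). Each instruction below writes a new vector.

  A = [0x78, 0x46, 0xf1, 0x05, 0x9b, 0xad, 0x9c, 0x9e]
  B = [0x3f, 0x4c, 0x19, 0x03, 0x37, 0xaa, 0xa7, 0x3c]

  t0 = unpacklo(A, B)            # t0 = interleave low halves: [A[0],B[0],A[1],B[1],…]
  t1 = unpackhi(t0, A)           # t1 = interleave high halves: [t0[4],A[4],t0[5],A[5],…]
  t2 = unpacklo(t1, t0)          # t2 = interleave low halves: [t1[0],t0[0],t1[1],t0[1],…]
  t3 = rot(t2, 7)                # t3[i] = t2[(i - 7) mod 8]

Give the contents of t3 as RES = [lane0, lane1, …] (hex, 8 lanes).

  t0: 78 3f 46 4c f1 19 05 03
  t1: f1 9b 19 ad 05 9c 03 9e
  t2: f1 78 9b 3f 19 46 ad 4c
  t3: 78 9b 3f 19 46 ad 4c f1

RES = [0x78, 0x9b, 0x3f, 0x19, 0x46, 0xad, 0x4c, 0xf1]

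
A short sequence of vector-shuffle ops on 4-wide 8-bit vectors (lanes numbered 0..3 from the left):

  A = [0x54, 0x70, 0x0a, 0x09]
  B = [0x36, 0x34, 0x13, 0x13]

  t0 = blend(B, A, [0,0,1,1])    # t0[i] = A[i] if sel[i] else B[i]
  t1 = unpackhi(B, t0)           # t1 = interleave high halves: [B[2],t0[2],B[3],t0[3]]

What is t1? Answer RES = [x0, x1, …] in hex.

t0 = [0x36, 0x34, 0x0a, 0x09]
t1 = [0x13, 0x0a, 0x13, 0x09]

RES = [0x13, 0x0a, 0x13, 0x09]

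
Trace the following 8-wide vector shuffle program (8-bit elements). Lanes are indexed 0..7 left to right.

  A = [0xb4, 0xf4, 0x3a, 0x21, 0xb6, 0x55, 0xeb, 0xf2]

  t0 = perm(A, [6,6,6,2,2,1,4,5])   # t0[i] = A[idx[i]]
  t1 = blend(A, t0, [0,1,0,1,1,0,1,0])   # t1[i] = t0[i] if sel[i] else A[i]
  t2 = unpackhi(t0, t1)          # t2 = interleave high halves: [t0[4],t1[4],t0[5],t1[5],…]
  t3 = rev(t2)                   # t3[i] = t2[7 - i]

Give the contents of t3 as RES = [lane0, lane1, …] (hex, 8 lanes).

RES = [0xf2, 0x55, 0xb6, 0xb6, 0x55, 0xf4, 0x3a, 0x3a]

t0 = [0xeb, 0xeb, 0xeb, 0x3a, 0x3a, 0xf4, 0xb6, 0x55]
t1 = [0xb4, 0xeb, 0x3a, 0x3a, 0x3a, 0x55, 0xb6, 0xf2]
t2 = [0x3a, 0x3a, 0xf4, 0x55, 0xb6, 0xb6, 0x55, 0xf2]
t3 = [0xf2, 0x55, 0xb6, 0xb6, 0x55, 0xf4, 0x3a, 0x3a]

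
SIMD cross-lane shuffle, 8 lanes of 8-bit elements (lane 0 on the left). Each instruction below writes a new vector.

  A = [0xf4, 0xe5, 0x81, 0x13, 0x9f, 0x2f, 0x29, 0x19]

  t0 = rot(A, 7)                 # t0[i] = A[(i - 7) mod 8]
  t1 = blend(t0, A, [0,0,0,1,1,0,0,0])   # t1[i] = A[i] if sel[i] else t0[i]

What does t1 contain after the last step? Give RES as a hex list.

t0 = [0xe5, 0x81, 0x13, 0x9f, 0x2f, 0x29, 0x19, 0xf4]
t1 = [0xe5, 0x81, 0x13, 0x13, 0x9f, 0x29, 0x19, 0xf4]

RES = [0xe5, 0x81, 0x13, 0x13, 0x9f, 0x29, 0x19, 0xf4]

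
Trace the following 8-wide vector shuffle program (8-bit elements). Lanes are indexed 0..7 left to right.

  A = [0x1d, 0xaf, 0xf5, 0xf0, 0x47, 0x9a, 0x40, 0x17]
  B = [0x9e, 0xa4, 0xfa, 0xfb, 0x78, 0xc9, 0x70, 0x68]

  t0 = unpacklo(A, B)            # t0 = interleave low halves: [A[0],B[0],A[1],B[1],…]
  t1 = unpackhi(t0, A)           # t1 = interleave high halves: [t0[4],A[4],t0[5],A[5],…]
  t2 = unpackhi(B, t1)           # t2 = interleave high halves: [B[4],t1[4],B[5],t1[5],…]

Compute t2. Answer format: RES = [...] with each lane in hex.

RES = [ 0x78  0xf0  0xc9  0x40  0x70  0xfb  0x68  0x17 ]

→ t0 |1d|9e|af|a4|f5|fa|f0|fb|
→ t1 |f5|47|fa|9a|f0|40|fb|17|
→ t2 |78|f0|c9|40|70|fb|68|17|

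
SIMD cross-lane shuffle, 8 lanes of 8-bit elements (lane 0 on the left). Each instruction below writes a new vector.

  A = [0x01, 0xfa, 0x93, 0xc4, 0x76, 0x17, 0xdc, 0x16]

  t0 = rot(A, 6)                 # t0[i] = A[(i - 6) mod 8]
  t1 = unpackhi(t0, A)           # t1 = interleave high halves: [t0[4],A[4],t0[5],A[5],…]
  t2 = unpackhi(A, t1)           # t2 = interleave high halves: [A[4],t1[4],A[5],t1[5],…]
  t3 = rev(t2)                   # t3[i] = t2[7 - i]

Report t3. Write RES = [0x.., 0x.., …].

RES = [0x16, 0x16, 0xfa, 0xdc, 0xdc, 0x17, 0x01, 0x76]

t0 = [0x93, 0xc4, 0x76, 0x17, 0xdc, 0x16, 0x01, 0xfa]
t1 = [0xdc, 0x76, 0x16, 0x17, 0x01, 0xdc, 0xfa, 0x16]
t2 = [0x76, 0x01, 0x17, 0xdc, 0xdc, 0xfa, 0x16, 0x16]
t3 = [0x16, 0x16, 0xfa, 0xdc, 0xdc, 0x17, 0x01, 0x76]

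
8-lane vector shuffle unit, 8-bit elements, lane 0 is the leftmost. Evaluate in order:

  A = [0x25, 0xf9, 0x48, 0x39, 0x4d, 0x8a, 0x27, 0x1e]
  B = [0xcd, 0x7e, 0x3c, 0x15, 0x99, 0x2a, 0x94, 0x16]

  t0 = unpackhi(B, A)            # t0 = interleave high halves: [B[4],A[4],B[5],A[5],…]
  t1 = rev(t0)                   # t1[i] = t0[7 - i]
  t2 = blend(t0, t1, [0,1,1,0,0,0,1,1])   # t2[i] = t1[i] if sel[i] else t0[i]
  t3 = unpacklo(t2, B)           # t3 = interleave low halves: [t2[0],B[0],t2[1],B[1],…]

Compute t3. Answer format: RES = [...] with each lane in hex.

t0 = [0x99, 0x4d, 0x2a, 0x8a, 0x94, 0x27, 0x16, 0x1e]
t1 = [0x1e, 0x16, 0x27, 0x94, 0x8a, 0x2a, 0x4d, 0x99]
t2 = [0x99, 0x16, 0x27, 0x8a, 0x94, 0x27, 0x4d, 0x99]
t3 = [0x99, 0xcd, 0x16, 0x7e, 0x27, 0x3c, 0x8a, 0x15]

RES = [0x99, 0xcd, 0x16, 0x7e, 0x27, 0x3c, 0x8a, 0x15]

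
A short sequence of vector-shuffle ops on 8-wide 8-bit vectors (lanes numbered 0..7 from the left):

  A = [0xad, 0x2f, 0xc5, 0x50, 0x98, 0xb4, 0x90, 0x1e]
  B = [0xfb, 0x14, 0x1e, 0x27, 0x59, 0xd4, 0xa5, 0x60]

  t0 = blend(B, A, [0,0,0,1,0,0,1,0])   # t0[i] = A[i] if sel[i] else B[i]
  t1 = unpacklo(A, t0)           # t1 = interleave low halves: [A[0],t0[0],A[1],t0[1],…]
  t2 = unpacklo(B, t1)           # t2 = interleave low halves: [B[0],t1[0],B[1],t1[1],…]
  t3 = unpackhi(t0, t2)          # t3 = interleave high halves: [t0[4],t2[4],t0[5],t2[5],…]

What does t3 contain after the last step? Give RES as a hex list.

RES = [0x59, 0x1e, 0xd4, 0x2f, 0x90, 0x27, 0x60, 0x14]

t0 = [0xfb, 0x14, 0x1e, 0x50, 0x59, 0xd4, 0x90, 0x60]
t1 = [0xad, 0xfb, 0x2f, 0x14, 0xc5, 0x1e, 0x50, 0x50]
t2 = [0xfb, 0xad, 0x14, 0xfb, 0x1e, 0x2f, 0x27, 0x14]
t3 = [0x59, 0x1e, 0xd4, 0x2f, 0x90, 0x27, 0x60, 0x14]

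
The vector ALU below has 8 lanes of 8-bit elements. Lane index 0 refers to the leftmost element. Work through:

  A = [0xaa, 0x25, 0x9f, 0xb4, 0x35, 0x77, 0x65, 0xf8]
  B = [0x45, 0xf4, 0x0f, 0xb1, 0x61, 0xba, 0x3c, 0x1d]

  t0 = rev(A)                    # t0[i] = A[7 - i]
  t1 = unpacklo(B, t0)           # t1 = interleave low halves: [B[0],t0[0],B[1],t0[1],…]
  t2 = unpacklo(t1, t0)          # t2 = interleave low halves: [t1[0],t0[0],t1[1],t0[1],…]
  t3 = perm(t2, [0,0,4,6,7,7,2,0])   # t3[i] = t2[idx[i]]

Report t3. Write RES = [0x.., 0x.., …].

RES = [0x45, 0x45, 0xf4, 0x65, 0x35, 0x35, 0xf8, 0x45]

  t0: f8 65 77 35 b4 9f 25 aa
  t1: 45 f8 f4 65 0f 77 b1 35
  t2: 45 f8 f8 65 f4 77 65 35
  t3: 45 45 f4 65 35 35 f8 45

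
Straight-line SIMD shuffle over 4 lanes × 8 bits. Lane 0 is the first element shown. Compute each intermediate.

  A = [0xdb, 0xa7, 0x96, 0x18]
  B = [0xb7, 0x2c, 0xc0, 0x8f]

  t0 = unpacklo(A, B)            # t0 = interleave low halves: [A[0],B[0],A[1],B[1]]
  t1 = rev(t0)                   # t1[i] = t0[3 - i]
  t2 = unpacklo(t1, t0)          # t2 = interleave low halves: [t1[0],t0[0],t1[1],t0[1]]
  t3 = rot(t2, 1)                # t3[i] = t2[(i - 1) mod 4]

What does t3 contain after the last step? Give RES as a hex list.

RES = [ 0xb7  0x2c  0xdb  0xa7 ]

  t0: db b7 a7 2c
  t1: 2c a7 b7 db
  t2: 2c db a7 b7
  t3: b7 2c db a7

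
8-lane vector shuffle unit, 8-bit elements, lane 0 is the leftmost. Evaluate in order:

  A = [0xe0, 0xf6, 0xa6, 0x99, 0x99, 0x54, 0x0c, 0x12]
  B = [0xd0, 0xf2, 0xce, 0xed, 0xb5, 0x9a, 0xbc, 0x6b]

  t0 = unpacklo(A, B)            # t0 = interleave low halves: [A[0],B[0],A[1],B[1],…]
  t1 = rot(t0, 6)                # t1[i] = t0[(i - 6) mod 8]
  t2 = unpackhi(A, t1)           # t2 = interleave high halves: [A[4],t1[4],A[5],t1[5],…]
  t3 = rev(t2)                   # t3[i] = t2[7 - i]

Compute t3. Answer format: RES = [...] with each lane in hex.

t0 = [0xe0, 0xd0, 0xf6, 0xf2, 0xa6, 0xce, 0x99, 0xed]
t1 = [0xf6, 0xf2, 0xa6, 0xce, 0x99, 0xed, 0xe0, 0xd0]
t2 = [0x99, 0x99, 0x54, 0xed, 0x0c, 0xe0, 0x12, 0xd0]
t3 = [0xd0, 0x12, 0xe0, 0x0c, 0xed, 0x54, 0x99, 0x99]

RES = [ 0xd0  0x12  0xe0  0x0c  0xed  0x54  0x99  0x99 ]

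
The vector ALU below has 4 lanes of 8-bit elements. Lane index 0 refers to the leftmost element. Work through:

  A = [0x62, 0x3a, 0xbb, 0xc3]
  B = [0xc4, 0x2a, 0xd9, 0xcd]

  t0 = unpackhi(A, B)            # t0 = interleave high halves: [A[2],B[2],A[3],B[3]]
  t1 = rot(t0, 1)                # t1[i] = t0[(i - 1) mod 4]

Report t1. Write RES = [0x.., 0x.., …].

RES = [0xcd, 0xbb, 0xd9, 0xc3]

t0 = [0xbb, 0xd9, 0xc3, 0xcd]
t1 = [0xcd, 0xbb, 0xd9, 0xc3]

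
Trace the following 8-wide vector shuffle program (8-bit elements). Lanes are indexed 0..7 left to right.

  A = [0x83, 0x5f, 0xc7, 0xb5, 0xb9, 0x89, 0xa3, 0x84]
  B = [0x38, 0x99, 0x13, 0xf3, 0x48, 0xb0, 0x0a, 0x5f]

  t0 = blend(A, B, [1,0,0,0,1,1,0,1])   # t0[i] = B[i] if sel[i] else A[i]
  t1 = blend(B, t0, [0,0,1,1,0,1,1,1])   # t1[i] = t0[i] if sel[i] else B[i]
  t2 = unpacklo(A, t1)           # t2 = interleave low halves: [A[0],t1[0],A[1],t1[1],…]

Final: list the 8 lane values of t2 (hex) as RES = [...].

RES = [ 0x83  0x38  0x5f  0x99  0xc7  0xc7  0xb5  0xb5 ]

  t0: 38 5f c7 b5 48 b0 a3 5f
  t1: 38 99 c7 b5 48 b0 a3 5f
  t2: 83 38 5f 99 c7 c7 b5 b5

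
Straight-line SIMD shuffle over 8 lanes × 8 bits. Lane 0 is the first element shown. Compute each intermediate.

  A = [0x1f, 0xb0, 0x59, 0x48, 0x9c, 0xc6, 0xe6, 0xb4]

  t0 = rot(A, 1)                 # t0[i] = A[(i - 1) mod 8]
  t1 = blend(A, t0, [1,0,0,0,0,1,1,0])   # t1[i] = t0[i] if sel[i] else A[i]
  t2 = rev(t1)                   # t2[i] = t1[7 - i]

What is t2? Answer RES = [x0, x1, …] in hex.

  t0: b4 1f b0 59 48 9c c6 e6
  t1: b4 b0 59 48 9c 9c c6 b4
  t2: b4 c6 9c 9c 48 59 b0 b4

RES = [ 0xb4  0xc6  0x9c  0x9c  0x48  0x59  0xb0  0xb4 ]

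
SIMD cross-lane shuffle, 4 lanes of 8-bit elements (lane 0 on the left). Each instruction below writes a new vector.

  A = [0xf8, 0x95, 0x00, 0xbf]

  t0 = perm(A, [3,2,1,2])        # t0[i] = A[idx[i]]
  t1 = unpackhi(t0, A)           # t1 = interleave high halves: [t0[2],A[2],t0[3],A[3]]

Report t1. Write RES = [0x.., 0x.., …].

t0 = [0xbf, 0x00, 0x95, 0x00]
t1 = [0x95, 0x00, 0x00, 0xbf]

RES = [0x95, 0x00, 0x00, 0xbf]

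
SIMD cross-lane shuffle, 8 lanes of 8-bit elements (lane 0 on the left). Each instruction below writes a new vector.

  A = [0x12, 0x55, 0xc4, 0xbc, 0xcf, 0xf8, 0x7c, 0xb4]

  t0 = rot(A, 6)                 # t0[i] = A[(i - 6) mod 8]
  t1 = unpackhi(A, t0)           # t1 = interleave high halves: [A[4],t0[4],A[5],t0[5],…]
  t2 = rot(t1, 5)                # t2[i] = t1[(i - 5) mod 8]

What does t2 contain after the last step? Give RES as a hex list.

  t0: c4 bc cf f8 7c b4 12 55
  t1: cf 7c f8 b4 7c 12 b4 55
  t2: b4 7c 12 b4 55 cf 7c f8

RES = [ 0xb4  0x7c  0x12  0xb4  0x55  0xcf  0x7c  0xf8 ]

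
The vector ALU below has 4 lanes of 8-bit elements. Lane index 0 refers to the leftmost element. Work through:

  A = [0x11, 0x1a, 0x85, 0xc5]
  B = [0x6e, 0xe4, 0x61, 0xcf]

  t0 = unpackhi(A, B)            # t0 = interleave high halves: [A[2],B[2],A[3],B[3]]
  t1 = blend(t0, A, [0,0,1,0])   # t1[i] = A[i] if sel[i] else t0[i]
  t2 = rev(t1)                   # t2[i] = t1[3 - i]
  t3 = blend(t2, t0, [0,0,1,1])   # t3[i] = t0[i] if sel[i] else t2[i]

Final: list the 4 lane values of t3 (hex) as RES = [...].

  t0: 85 61 c5 cf
  t1: 85 61 85 cf
  t2: cf 85 61 85
  t3: cf 85 c5 cf

RES = [0xcf, 0x85, 0xc5, 0xcf]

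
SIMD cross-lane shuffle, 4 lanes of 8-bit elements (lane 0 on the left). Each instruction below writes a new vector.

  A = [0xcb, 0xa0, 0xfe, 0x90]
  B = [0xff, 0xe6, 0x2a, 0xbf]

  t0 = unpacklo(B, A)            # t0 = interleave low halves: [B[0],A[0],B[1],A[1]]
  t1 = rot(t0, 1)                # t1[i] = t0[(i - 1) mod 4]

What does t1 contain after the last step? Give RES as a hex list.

  t0: ff cb e6 a0
  t1: a0 ff cb e6

RES = [ 0xa0  0xff  0xcb  0xe6 ]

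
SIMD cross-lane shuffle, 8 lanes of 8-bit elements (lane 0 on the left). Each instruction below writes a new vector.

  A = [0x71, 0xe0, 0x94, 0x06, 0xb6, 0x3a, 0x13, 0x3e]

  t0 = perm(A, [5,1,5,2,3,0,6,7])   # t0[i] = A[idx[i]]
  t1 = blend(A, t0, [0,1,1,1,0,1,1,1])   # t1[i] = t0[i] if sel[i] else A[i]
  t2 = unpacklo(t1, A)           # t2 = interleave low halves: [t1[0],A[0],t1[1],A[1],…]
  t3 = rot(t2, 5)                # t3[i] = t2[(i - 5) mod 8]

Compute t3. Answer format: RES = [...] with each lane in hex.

→ t0 |3a|e0|3a|94|06|71|13|3e|
→ t1 |71|e0|3a|94|b6|71|13|3e|
→ t2 |71|71|e0|e0|3a|94|94|06|
→ t3 |e0|3a|94|94|06|71|71|e0|

RES = [ 0xe0  0x3a  0x94  0x94  0x06  0x71  0x71  0xe0 ]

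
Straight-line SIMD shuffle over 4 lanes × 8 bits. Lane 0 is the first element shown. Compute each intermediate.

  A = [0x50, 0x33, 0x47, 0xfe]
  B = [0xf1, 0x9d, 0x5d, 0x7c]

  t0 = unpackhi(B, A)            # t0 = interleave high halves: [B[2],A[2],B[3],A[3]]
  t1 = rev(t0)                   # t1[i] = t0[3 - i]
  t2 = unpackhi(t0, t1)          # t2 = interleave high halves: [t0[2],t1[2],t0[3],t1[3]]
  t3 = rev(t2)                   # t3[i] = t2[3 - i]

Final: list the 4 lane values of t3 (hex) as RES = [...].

  t0: 5d 47 7c fe
  t1: fe 7c 47 5d
  t2: 7c 47 fe 5d
  t3: 5d fe 47 7c

RES = [0x5d, 0xfe, 0x47, 0x7c]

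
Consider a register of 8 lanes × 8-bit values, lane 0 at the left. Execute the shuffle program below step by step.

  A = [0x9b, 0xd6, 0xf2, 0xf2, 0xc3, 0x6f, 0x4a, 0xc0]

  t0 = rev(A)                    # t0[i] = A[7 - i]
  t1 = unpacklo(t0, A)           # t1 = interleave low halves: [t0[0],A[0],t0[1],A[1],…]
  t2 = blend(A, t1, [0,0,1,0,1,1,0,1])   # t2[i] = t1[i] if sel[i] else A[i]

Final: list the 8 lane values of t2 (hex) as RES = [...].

t0 = [0xc0, 0x4a, 0x6f, 0xc3, 0xf2, 0xf2, 0xd6, 0x9b]
t1 = [0xc0, 0x9b, 0x4a, 0xd6, 0x6f, 0xf2, 0xc3, 0xf2]
t2 = [0x9b, 0xd6, 0x4a, 0xf2, 0x6f, 0xf2, 0x4a, 0xf2]

RES = [0x9b, 0xd6, 0x4a, 0xf2, 0x6f, 0xf2, 0x4a, 0xf2]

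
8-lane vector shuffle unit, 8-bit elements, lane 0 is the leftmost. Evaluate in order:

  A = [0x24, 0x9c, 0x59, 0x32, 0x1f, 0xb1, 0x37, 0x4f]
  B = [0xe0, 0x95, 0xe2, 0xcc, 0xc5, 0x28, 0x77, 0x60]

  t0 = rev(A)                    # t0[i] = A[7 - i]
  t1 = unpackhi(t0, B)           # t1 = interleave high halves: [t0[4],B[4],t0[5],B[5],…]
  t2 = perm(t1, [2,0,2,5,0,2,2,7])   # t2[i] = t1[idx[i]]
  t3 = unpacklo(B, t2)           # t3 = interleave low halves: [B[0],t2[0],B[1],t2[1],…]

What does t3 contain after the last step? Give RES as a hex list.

  t0: 4f 37 b1 1f 32 59 9c 24
  t1: 32 c5 59 28 9c 77 24 60
  t2: 59 32 59 77 32 59 59 60
  t3: e0 59 95 32 e2 59 cc 77

RES = [ 0xe0  0x59  0x95  0x32  0xe2  0x59  0xcc  0x77 ]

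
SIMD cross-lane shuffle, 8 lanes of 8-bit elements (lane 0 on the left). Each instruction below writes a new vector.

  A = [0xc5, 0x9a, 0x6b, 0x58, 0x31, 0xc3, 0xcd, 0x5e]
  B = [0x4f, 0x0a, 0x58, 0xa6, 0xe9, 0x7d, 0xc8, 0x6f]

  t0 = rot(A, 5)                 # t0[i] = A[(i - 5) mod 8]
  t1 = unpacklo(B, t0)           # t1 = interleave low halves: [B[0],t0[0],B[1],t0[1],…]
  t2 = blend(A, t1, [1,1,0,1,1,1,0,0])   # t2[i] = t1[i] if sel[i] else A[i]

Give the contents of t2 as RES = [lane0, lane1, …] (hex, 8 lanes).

→ t0 |58|31|c3|cd|5e|c5|9a|6b|
→ t1 |4f|58|0a|31|58|c3|a6|cd|
→ t2 |4f|58|6b|31|58|c3|cd|5e|

RES = [0x4f, 0x58, 0x6b, 0x31, 0x58, 0xc3, 0xcd, 0x5e]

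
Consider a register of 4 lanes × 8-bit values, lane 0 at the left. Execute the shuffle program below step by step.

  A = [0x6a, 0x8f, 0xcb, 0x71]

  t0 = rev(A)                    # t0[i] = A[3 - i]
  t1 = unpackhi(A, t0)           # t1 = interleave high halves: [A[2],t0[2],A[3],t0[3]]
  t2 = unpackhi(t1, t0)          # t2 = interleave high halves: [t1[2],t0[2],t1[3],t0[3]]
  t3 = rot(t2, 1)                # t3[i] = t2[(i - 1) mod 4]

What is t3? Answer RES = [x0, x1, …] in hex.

RES = [0x6a, 0x71, 0x8f, 0x6a]

  t0: 71 cb 8f 6a
  t1: cb 8f 71 6a
  t2: 71 8f 6a 6a
  t3: 6a 71 8f 6a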